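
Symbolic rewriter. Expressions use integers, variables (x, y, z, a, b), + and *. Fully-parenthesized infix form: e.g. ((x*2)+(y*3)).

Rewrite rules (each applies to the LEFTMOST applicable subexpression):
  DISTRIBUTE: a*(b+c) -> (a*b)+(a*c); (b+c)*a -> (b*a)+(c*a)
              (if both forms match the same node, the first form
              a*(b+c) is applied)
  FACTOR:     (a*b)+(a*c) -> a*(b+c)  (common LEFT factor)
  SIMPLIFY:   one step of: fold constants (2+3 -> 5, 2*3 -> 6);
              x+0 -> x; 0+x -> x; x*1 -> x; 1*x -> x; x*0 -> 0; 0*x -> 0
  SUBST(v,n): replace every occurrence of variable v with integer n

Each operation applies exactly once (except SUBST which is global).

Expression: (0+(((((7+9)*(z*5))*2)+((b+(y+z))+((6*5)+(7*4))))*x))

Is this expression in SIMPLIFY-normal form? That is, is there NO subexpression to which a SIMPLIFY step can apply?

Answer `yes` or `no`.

Expression: (0+(((((7+9)*(z*5))*2)+((b+(y+z))+((6*5)+(7*4))))*x))
Scanning for simplifiable subexpressions (pre-order)...
  at root: (0+(((((7+9)*(z*5))*2)+((b+(y+z))+((6*5)+(7*4))))*x)) (SIMPLIFIABLE)
  at R: (((((7+9)*(z*5))*2)+((b+(y+z))+((6*5)+(7*4))))*x) (not simplifiable)
  at RL: ((((7+9)*(z*5))*2)+((b+(y+z))+((6*5)+(7*4)))) (not simplifiable)
  at RLL: (((7+9)*(z*5))*2) (not simplifiable)
  at RLLL: ((7+9)*(z*5)) (not simplifiable)
  at RLLLL: (7+9) (SIMPLIFIABLE)
  at RLLLR: (z*5) (not simplifiable)
  at RLR: ((b+(y+z))+((6*5)+(7*4))) (not simplifiable)
  at RLRL: (b+(y+z)) (not simplifiable)
  at RLRLR: (y+z) (not simplifiable)
  at RLRR: ((6*5)+(7*4)) (not simplifiable)
  at RLRRL: (6*5) (SIMPLIFIABLE)
  at RLRRR: (7*4) (SIMPLIFIABLE)
Found simplifiable subexpr at path root: (0+(((((7+9)*(z*5))*2)+((b+(y+z))+((6*5)+(7*4))))*x))
One SIMPLIFY step would give: (((((7+9)*(z*5))*2)+((b+(y+z))+((6*5)+(7*4))))*x)
-> NOT in normal form.

Answer: no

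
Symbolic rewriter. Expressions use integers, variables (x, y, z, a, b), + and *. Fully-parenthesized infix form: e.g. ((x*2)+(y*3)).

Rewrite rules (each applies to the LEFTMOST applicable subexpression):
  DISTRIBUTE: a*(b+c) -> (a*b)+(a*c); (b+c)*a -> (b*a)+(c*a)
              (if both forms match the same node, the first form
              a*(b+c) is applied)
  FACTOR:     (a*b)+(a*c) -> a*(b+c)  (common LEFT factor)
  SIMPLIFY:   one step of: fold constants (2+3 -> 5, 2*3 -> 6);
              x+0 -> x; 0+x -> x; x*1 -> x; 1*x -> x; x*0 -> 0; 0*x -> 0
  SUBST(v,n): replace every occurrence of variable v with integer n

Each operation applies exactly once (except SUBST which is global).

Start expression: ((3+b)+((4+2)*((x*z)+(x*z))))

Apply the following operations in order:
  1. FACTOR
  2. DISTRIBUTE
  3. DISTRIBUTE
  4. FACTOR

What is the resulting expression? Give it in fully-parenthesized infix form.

Answer: ((3+b)+((4*(x*(z+z)))+(2*(x*(z+z)))))

Derivation:
Start: ((3+b)+((4+2)*((x*z)+(x*z))))
Apply FACTOR at RR (target: ((x*z)+(x*z))): ((3+b)+((4+2)*((x*z)+(x*z)))) -> ((3+b)+((4+2)*(x*(z+z))))
Apply DISTRIBUTE at R (target: ((4+2)*(x*(z+z)))): ((3+b)+((4+2)*(x*(z+z)))) -> ((3+b)+((4*(x*(z+z)))+(2*(x*(z+z)))))
Apply DISTRIBUTE at RLR (target: (x*(z+z))): ((3+b)+((4*(x*(z+z)))+(2*(x*(z+z))))) -> ((3+b)+((4*((x*z)+(x*z)))+(2*(x*(z+z)))))
Apply FACTOR at RLR (target: ((x*z)+(x*z))): ((3+b)+((4*((x*z)+(x*z)))+(2*(x*(z+z))))) -> ((3+b)+((4*(x*(z+z)))+(2*(x*(z+z)))))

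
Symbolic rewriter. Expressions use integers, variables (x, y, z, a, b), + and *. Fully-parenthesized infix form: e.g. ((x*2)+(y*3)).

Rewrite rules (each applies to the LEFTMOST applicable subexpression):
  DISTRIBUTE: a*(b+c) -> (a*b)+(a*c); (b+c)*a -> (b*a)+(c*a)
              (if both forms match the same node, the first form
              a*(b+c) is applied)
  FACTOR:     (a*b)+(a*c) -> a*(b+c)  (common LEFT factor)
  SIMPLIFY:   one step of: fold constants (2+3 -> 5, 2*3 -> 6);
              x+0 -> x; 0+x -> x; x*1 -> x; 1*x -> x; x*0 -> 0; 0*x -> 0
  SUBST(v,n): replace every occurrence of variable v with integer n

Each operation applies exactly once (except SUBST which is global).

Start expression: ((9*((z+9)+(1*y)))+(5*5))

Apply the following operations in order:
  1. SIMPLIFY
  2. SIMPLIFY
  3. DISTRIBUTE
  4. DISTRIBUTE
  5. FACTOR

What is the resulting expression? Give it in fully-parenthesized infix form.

Start: ((9*((z+9)+(1*y)))+(5*5))
Apply SIMPLIFY at LRR (target: (1*y)): ((9*((z+9)+(1*y)))+(5*5)) -> ((9*((z+9)+y))+(5*5))
Apply SIMPLIFY at R (target: (5*5)): ((9*((z+9)+y))+(5*5)) -> ((9*((z+9)+y))+25)
Apply DISTRIBUTE at L (target: (9*((z+9)+y))): ((9*((z+9)+y))+25) -> (((9*(z+9))+(9*y))+25)
Apply DISTRIBUTE at LL (target: (9*(z+9))): (((9*(z+9))+(9*y))+25) -> ((((9*z)+(9*9))+(9*y))+25)
Apply FACTOR at LL (target: ((9*z)+(9*9))): ((((9*z)+(9*9))+(9*y))+25) -> (((9*(z+9))+(9*y))+25)

Answer: (((9*(z+9))+(9*y))+25)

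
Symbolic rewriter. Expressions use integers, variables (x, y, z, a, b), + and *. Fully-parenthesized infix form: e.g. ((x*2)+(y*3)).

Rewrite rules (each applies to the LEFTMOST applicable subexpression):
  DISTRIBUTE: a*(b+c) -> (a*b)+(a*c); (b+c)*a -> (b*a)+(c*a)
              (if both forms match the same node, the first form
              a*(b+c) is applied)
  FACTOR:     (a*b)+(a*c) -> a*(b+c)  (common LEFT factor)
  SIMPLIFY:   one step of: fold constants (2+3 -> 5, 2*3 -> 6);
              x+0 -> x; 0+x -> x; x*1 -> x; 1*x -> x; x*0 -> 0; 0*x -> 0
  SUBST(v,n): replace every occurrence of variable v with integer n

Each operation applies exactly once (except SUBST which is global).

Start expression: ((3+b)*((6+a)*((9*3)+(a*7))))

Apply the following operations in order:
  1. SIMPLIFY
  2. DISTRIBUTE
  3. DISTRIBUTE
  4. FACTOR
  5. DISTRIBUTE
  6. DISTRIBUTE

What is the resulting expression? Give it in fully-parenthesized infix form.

Answer: (((3*((6+a)*27))+(3*((6+a)*(a*7))))+(b*((6+a)*(27+(a*7)))))

Derivation:
Start: ((3+b)*((6+a)*((9*3)+(a*7))))
Apply SIMPLIFY at RRL (target: (9*3)): ((3+b)*((6+a)*((9*3)+(a*7)))) -> ((3+b)*((6+a)*(27+(a*7))))
Apply DISTRIBUTE at root (target: ((3+b)*((6+a)*(27+(a*7))))): ((3+b)*((6+a)*(27+(a*7)))) -> ((3*((6+a)*(27+(a*7))))+(b*((6+a)*(27+(a*7)))))
Apply DISTRIBUTE at LR (target: ((6+a)*(27+(a*7)))): ((3*((6+a)*(27+(a*7))))+(b*((6+a)*(27+(a*7))))) -> ((3*(((6+a)*27)+((6+a)*(a*7))))+(b*((6+a)*(27+(a*7)))))
Apply FACTOR at LR (target: (((6+a)*27)+((6+a)*(a*7)))): ((3*(((6+a)*27)+((6+a)*(a*7))))+(b*((6+a)*(27+(a*7))))) -> ((3*((6+a)*(27+(a*7))))+(b*((6+a)*(27+(a*7)))))
Apply DISTRIBUTE at LR (target: ((6+a)*(27+(a*7)))): ((3*((6+a)*(27+(a*7))))+(b*((6+a)*(27+(a*7))))) -> ((3*(((6+a)*27)+((6+a)*(a*7))))+(b*((6+a)*(27+(a*7)))))
Apply DISTRIBUTE at L (target: (3*(((6+a)*27)+((6+a)*(a*7))))): ((3*(((6+a)*27)+((6+a)*(a*7))))+(b*((6+a)*(27+(a*7))))) -> (((3*((6+a)*27))+(3*((6+a)*(a*7))))+(b*((6+a)*(27+(a*7)))))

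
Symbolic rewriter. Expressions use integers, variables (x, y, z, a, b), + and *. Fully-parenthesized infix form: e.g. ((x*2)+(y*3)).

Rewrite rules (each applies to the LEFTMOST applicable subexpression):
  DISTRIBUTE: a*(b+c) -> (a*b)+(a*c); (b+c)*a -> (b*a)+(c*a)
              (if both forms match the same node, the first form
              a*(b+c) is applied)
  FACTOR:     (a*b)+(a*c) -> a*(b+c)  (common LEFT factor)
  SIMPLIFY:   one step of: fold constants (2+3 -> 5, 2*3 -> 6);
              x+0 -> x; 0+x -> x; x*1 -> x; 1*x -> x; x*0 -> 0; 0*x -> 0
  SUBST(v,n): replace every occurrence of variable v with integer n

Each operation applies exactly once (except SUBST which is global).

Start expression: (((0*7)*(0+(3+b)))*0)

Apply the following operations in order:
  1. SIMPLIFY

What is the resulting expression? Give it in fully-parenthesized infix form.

Start: (((0*7)*(0+(3+b)))*0)
Apply SIMPLIFY at root (target: (((0*7)*(0+(3+b)))*0)): (((0*7)*(0+(3+b)))*0) -> 0

Answer: 0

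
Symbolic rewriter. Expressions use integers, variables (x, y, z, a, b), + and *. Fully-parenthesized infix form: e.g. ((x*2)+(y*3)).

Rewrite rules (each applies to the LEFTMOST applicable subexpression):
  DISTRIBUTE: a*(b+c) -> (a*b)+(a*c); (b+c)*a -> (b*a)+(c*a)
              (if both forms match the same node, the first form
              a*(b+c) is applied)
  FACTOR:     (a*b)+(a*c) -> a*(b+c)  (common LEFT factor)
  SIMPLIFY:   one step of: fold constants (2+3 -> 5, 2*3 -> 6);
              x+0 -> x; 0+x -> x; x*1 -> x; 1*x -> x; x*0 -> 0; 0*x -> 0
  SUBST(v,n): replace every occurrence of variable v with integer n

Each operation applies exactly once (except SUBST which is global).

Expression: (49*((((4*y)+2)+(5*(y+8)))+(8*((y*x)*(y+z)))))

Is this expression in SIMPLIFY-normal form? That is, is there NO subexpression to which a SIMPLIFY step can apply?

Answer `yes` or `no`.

Answer: yes

Derivation:
Expression: (49*((((4*y)+2)+(5*(y+8)))+(8*((y*x)*(y+z)))))
Scanning for simplifiable subexpressions (pre-order)...
  at root: (49*((((4*y)+2)+(5*(y+8)))+(8*((y*x)*(y+z))))) (not simplifiable)
  at R: ((((4*y)+2)+(5*(y+8)))+(8*((y*x)*(y+z)))) (not simplifiable)
  at RL: (((4*y)+2)+(5*(y+8))) (not simplifiable)
  at RLL: ((4*y)+2) (not simplifiable)
  at RLLL: (4*y) (not simplifiable)
  at RLR: (5*(y+8)) (not simplifiable)
  at RLRR: (y+8) (not simplifiable)
  at RR: (8*((y*x)*(y+z))) (not simplifiable)
  at RRR: ((y*x)*(y+z)) (not simplifiable)
  at RRRL: (y*x) (not simplifiable)
  at RRRR: (y+z) (not simplifiable)
Result: no simplifiable subexpression found -> normal form.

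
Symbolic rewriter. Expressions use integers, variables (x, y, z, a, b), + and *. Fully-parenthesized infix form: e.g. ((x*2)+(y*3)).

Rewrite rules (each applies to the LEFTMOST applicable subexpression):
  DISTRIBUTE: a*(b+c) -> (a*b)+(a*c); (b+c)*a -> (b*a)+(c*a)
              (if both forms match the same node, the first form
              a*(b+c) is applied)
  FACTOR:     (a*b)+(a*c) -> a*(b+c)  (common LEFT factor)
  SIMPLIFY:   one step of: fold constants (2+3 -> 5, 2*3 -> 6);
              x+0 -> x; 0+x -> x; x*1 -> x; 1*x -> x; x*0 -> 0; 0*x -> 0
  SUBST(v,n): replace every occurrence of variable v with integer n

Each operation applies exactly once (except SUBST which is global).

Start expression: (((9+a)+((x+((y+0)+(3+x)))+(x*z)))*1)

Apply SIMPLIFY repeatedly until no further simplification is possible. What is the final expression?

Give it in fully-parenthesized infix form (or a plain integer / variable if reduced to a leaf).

Start: (((9+a)+((x+((y+0)+(3+x)))+(x*z)))*1)
Step 1: at root: (((9+a)+((x+((y+0)+(3+x)))+(x*z)))*1) -> ((9+a)+((x+((y+0)+(3+x)))+(x*z))); overall: (((9+a)+((x+((y+0)+(3+x)))+(x*z)))*1) -> ((9+a)+((x+((y+0)+(3+x)))+(x*z)))
Step 2: at RLRL: (y+0) -> y; overall: ((9+a)+((x+((y+0)+(3+x)))+(x*z))) -> ((9+a)+((x+(y+(3+x)))+(x*z)))
Fixed point: ((9+a)+((x+(y+(3+x)))+(x*z)))

Answer: ((9+a)+((x+(y+(3+x)))+(x*z)))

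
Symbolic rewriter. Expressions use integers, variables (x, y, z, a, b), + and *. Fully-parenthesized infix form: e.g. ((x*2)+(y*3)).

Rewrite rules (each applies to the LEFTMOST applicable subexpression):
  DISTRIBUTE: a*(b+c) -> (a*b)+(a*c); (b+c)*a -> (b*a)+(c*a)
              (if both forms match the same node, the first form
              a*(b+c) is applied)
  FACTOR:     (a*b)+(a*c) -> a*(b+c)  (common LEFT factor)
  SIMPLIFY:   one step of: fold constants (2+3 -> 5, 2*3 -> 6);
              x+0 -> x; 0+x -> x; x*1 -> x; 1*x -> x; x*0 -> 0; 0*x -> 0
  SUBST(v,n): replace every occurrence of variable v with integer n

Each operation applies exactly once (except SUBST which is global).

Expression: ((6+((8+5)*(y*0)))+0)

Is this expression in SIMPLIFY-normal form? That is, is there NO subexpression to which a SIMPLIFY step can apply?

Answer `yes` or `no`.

Expression: ((6+((8+5)*(y*0)))+0)
Scanning for simplifiable subexpressions (pre-order)...
  at root: ((6+((8+5)*(y*0)))+0) (SIMPLIFIABLE)
  at L: (6+((8+5)*(y*0))) (not simplifiable)
  at LR: ((8+5)*(y*0)) (not simplifiable)
  at LRL: (8+5) (SIMPLIFIABLE)
  at LRR: (y*0) (SIMPLIFIABLE)
Found simplifiable subexpr at path root: ((6+((8+5)*(y*0)))+0)
One SIMPLIFY step would give: (6+((8+5)*(y*0)))
-> NOT in normal form.

Answer: no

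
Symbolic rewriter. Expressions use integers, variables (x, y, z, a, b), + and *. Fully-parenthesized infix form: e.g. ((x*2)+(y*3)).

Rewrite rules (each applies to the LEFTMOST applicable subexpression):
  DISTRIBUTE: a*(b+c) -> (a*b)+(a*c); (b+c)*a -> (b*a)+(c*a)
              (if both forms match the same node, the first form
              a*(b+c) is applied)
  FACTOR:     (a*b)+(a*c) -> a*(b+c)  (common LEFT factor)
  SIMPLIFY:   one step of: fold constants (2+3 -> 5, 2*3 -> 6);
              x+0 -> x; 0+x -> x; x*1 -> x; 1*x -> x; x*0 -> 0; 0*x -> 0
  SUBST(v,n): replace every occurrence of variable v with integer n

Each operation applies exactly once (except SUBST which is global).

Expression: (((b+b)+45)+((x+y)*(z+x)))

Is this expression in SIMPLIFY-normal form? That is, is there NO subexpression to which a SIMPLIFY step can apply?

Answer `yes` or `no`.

Answer: yes

Derivation:
Expression: (((b+b)+45)+((x+y)*(z+x)))
Scanning for simplifiable subexpressions (pre-order)...
  at root: (((b+b)+45)+((x+y)*(z+x))) (not simplifiable)
  at L: ((b+b)+45) (not simplifiable)
  at LL: (b+b) (not simplifiable)
  at R: ((x+y)*(z+x)) (not simplifiable)
  at RL: (x+y) (not simplifiable)
  at RR: (z+x) (not simplifiable)
Result: no simplifiable subexpression found -> normal form.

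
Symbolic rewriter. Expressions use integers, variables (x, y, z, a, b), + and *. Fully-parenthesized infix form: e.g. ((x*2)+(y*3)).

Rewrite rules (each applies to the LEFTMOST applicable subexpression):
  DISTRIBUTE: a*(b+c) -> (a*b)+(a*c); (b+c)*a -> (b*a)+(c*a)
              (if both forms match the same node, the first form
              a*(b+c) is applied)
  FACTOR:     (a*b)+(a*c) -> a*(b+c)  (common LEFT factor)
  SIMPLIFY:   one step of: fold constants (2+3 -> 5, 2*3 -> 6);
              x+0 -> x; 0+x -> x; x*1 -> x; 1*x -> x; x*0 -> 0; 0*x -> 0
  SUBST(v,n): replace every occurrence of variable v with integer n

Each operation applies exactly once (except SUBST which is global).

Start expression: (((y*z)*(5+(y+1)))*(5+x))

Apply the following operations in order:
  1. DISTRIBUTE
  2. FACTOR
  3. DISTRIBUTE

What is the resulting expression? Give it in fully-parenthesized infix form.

Start: (((y*z)*(5+(y+1)))*(5+x))
Apply DISTRIBUTE at root (target: (((y*z)*(5+(y+1)))*(5+x))): (((y*z)*(5+(y+1)))*(5+x)) -> ((((y*z)*(5+(y+1)))*5)+(((y*z)*(5+(y+1)))*x))
Apply FACTOR at root (target: ((((y*z)*(5+(y+1)))*5)+(((y*z)*(5+(y+1)))*x))): ((((y*z)*(5+(y+1)))*5)+(((y*z)*(5+(y+1)))*x)) -> (((y*z)*(5+(y+1)))*(5+x))
Apply DISTRIBUTE at root (target: (((y*z)*(5+(y+1)))*(5+x))): (((y*z)*(5+(y+1)))*(5+x)) -> ((((y*z)*(5+(y+1)))*5)+(((y*z)*(5+(y+1)))*x))

Answer: ((((y*z)*(5+(y+1)))*5)+(((y*z)*(5+(y+1)))*x))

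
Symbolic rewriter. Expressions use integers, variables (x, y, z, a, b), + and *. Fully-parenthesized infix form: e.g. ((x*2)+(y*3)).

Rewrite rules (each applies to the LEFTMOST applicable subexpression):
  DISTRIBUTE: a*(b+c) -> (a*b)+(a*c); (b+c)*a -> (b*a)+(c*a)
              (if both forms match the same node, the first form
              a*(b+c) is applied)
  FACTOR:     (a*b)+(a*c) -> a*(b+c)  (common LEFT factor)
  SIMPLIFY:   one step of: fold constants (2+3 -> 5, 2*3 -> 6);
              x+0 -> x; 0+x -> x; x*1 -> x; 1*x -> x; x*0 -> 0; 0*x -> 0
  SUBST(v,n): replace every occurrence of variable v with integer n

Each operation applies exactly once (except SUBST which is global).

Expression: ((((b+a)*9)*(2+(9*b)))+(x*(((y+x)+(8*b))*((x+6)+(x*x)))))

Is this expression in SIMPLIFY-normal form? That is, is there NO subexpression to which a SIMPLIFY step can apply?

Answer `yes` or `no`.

Answer: yes

Derivation:
Expression: ((((b+a)*9)*(2+(9*b)))+(x*(((y+x)+(8*b))*((x+6)+(x*x)))))
Scanning for simplifiable subexpressions (pre-order)...
  at root: ((((b+a)*9)*(2+(9*b)))+(x*(((y+x)+(8*b))*((x+6)+(x*x))))) (not simplifiable)
  at L: (((b+a)*9)*(2+(9*b))) (not simplifiable)
  at LL: ((b+a)*9) (not simplifiable)
  at LLL: (b+a) (not simplifiable)
  at LR: (2+(9*b)) (not simplifiable)
  at LRR: (9*b) (not simplifiable)
  at R: (x*(((y+x)+(8*b))*((x+6)+(x*x)))) (not simplifiable)
  at RR: (((y+x)+(8*b))*((x+6)+(x*x))) (not simplifiable)
  at RRL: ((y+x)+(8*b)) (not simplifiable)
  at RRLL: (y+x) (not simplifiable)
  at RRLR: (8*b) (not simplifiable)
  at RRR: ((x+6)+(x*x)) (not simplifiable)
  at RRRL: (x+6) (not simplifiable)
  at RRRR: (x*x) (not simplifiable)
Result: no simplifiable subexpression found -> normal form.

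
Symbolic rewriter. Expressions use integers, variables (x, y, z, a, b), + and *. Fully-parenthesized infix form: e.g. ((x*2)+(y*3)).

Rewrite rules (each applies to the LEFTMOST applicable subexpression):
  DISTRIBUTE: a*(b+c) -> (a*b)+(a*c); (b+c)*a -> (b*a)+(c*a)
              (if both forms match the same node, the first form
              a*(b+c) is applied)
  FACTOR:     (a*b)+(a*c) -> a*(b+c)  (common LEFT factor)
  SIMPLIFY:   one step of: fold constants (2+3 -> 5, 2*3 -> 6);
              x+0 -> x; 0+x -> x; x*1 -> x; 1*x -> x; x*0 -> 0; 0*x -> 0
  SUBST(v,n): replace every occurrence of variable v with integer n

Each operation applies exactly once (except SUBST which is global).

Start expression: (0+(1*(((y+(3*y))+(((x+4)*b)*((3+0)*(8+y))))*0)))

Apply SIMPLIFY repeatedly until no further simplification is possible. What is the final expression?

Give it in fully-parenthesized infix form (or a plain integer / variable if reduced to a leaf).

Answer: 0

Derivation:
Start: (0+(1*(((y+(3*y))+(((x+4)*b)*((3+0)*(8+y))))*0)))
Step 1: at root: (0+(1*(((y+(3*y))+(((x+4)*b)*((3+0)*(8+y))))*0))) -> (1*(((y+(3*y))+(((x+4)*b)*((3+0)*(8+y))))*0)); overall: (0+(1*(((y+(3*y))+(((x+4)*b)*((3+0)*(8+y))))*0))) -> (1*(((y+(3*y))+(((x+4)*b)*((3+0)*(8+y))))*0))
Step 2: at root: (1*(((y+(3*y))+(((x+4)*b)*((3+0)*(8+y))))*0)) -> (((y+(3*y))+(((x+4)*b)*((3+0)*(8+y))))*0); overall: (1*(((y+(3*y))+(((x+4)*b)*((3+0)*(8+y))))*0)) -> (((y+(3*y))+(((x+4)*b)*((3+0)*(8+y))))*0)
Step 3: at root: (((y+(3*y))+(((x+4)*b)*((3+0)*(8+y))))*0) -> 0; overall: (((y+(3*y))+(((x+4)*b)*((3+0)*(8+y))))*0) -> 0
Fixed point: 0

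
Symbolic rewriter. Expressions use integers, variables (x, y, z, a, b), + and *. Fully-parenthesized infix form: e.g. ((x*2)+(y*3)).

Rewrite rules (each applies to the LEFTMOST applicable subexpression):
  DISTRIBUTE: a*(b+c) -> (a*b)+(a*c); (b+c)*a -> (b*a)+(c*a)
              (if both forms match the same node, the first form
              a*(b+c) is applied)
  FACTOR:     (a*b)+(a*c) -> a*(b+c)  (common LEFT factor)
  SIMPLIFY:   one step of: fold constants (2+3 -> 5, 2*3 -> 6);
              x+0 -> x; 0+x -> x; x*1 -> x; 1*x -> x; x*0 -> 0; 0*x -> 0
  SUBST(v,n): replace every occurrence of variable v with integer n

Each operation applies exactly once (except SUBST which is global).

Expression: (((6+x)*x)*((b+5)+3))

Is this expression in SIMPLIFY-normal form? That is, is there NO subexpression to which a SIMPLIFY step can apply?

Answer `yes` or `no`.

Answer: yes

Derivation:
Expression: (((6+x)*x)*((b+5)+3))
Scanning for simplifiable subexpressions (pre-order)...
  at root: (((6+x)*x)*((b+5)+3)) (not simplifiable)
  at L: ((6+x)*x) (not simplifiable)
  at LL: (6+x) (not simplifiable)
  at R: ((b+5)+3) (not simplifiable)
  at RL: (b+5) (not simplifiable)
Result: no simplifiable subexpression found -> normal form.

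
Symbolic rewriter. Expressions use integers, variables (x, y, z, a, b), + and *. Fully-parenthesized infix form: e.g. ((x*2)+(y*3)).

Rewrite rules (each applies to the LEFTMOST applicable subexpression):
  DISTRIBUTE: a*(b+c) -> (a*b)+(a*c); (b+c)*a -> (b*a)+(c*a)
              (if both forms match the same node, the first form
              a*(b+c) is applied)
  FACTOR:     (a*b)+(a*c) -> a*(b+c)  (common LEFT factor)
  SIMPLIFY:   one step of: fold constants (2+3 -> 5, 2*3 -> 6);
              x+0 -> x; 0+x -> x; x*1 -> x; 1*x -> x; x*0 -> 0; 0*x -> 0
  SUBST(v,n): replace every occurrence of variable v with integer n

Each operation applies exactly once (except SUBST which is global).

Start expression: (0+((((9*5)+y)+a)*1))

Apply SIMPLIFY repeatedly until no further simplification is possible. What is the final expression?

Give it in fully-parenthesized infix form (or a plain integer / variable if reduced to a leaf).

Start: (0+((((9*5)+y)+a)*1))
Step 1: at root: (0+((((9*5)+y)+a)*1)) -> ((((9*5)+y)+a)*1); overall: (0+((((9*5)+y)+a)*1)) -> ((((9*5)+y)+a)*1)
Step 2: at root: ((((9*5)+y)+a)*1) -> (((9*5)+y)+a); overall: ((((9*5)+y)+a)*1) -> (((9*5)+y)+a)
Step 3: at LL: (9*5) -> 45; overall: (((9*5)+y)+a) -> ((45+y)+a)
Fixed point: ((45+y)+a)

Answer: ((45+y)+a)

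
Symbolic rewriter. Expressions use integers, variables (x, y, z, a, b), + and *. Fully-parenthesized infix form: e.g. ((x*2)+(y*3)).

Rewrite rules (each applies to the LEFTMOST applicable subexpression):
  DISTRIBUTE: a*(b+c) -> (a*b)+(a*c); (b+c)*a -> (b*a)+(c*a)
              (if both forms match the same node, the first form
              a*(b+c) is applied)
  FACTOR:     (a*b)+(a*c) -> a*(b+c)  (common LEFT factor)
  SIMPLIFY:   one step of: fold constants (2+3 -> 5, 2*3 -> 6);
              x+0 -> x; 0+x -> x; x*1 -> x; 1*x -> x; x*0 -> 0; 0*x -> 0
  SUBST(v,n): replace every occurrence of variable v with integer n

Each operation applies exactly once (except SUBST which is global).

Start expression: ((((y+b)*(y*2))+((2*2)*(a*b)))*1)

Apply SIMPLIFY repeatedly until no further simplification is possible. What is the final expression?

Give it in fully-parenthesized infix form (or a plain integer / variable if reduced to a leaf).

Answer: (((y+b)*(y*2))+(4*(a*b)))

Derivation:
Start: ((((y+b)*(y*2))+((2*2)*(a*b)))*1)
Step 1: at root: ((((y+b)*(y*2))+((2*2)*(a*b)))*1) -> (((y+b)*(y*2))+((2*2)*(a*b))); overall: ((((y+b)*(y*2))+((2*2)*(a*b)))*1) -> (((y+b)*(y*2))+((2*2)*(a*b)))
Step 2: at RL: (2*2) -> 4; overall: (((y+b)*(y*2))+((2*2)*(a*b))) -> (((y+b)*(y*2))+(4*(a*b)))
Fixed point: (((y+b)*(y*2))+(4*(a*b)))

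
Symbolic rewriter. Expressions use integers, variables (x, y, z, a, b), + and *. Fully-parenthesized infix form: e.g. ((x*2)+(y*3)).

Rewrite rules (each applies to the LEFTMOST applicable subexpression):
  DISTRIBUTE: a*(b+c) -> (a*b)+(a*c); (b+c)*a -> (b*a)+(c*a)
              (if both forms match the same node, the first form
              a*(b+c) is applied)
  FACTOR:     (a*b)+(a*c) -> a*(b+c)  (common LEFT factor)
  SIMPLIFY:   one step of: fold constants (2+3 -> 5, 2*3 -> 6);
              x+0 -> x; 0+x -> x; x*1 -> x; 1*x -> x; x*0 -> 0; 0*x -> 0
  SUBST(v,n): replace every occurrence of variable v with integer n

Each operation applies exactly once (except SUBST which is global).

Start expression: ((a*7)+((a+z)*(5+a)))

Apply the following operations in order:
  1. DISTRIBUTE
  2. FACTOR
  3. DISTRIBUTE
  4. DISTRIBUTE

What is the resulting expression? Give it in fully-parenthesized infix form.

Answer: ((a*7)+(((a*5)+(z*5))+((a+z)*a)))

Derivation:
Start: ((a*7)+((a+z)*(5+a)))
Apply DISTRIBUTE at R (target: ((a+z)*(5+a))): ((a*7)+((a+z)*(5+a))) -> ((a*7)+(((a+z)*5)+((a+z)*a)))
Apply FACTOR at R (target: (((a+z)*5)+((a+z)*a))): ((a*7)+(((a+z)*5)+((a+z)*a))) -> ((a*7)+((a+z)*(5+a)))
Apply DISTRIBUTE at R (target: ((a+z)*(5+a))): ((a*7)+((a+z)*(5+a))) -> ((a*7)+(((a+z)*5)+((a+z)*a)))
Apply DISTRIBUTE at RL (target: ((a+z)*5)): ((a*7)+(((a+z)*5)+((a+z)*a))) -> ((a*7)+(((a*5)+(z*5))+((a+z)*a)))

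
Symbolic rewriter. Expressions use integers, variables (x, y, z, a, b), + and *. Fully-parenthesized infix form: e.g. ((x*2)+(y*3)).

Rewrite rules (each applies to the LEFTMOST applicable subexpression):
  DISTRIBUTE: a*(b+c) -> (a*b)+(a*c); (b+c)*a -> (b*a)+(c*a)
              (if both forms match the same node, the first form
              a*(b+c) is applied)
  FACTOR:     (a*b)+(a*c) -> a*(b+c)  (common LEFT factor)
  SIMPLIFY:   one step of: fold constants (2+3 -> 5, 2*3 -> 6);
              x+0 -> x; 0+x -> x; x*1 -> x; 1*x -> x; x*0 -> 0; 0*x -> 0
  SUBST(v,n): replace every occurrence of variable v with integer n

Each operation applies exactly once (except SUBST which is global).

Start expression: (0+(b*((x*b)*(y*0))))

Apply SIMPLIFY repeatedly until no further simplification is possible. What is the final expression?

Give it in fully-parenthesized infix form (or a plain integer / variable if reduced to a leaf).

Answer: 0

Derivation:
Start: (0+(b*((x*b)*(y*0))))
Step 1: at root: (0+(b*((x*b)*(y*0)))) -> (b*((x*b)*(y*0))); overall: (0+(b*((x*b)*(y*0)))) -> (b*((x*b)*(y*0)))
Step 2: at RR: (y*0) -> 0; overall: (b*((x*b)*(y*0))) -> (b*((x*b)*0))
Step 3: at R: ((x*b)*0) -> 0; overall: (b*((x*b)*0)) -> (b*0)
Step 4: at root: (b*0) -> 0; overall: (b*0) -> 0
Fixed point: 0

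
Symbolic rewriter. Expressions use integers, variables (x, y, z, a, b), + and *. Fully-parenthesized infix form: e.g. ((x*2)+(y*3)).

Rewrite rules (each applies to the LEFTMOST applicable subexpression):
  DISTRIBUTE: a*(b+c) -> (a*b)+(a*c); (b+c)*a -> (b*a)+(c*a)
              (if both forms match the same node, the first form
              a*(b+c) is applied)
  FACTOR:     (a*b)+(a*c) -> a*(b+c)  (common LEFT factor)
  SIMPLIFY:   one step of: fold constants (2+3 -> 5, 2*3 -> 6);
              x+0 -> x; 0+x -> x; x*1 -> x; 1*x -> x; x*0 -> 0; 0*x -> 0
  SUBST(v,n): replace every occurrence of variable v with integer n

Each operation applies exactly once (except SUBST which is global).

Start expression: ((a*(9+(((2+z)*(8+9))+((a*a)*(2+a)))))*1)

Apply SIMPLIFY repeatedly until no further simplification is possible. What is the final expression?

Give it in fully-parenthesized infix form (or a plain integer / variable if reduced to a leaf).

Start: ((a*(9+(((2+z)*(8+9))+((a*a)*(2+a)))))*1)
Step 1: at root: ((a*(9+(((2+z)*(8+9))+((a*a)*(2+a)))))*1) -> (a*(9+(((2+z)*(8+9))+((a*a)*(2+a))))); overall: ((a*(9+(((2+z)*(8+9))+((a*a)*(2+a)))))*1) -> (a*(9+(((2+z)*(8+9))+((a*a)*(2+a)))))
Step 2: at RRLR: (8+9) -> 17; overall: (a*(9+(((2+z)*(8+9))+((a*a)*(2+a))))) -> (a*(9+(((2+z)*17)+((a*a)*(2+a)))))
Fixed point: (a*(9+(((2+z)*17)+((a*a)*(2+a)))))

Answer: (a*(9+(((2+z)*17)+((a*a)*(2+a)))))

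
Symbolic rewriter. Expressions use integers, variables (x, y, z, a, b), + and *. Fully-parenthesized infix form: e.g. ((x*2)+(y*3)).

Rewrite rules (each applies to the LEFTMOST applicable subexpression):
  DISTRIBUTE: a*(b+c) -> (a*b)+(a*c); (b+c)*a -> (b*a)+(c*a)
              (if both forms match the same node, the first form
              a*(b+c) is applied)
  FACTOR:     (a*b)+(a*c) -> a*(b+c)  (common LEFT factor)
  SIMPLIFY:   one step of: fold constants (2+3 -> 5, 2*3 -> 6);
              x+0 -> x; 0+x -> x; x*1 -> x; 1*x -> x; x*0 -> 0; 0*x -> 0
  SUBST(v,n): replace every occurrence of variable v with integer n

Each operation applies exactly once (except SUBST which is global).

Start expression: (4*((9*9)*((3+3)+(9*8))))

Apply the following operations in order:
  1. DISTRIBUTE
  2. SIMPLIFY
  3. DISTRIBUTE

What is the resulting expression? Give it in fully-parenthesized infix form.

Start: (4*((9*9)*((3+3)+(9*8))))
Apply DISTRIBUTE at R (target: ((9*9)*((3+3)+(9*8)))): (4*((9*9)*((3+3)+(9*8)))) -> (4*(((9*9)*(3+3))+((9*9)*(9*8))))
Apply SIMPLIFY at RLL (target: (9*9)): (4*(((9*9)*(3+3))+((9*9)*(9*8)))) -> (4*((81*(3+3))+((9*9)*(9*8))))
Apply DISTRIBUTE at root (target: (4*((81*(3+3))+((9*9)*(9*8))))): (4*((81*(3+3))+((9*9)*(9*8)))) -> ((4*(81*(3+3)))+(4*((9*9)*(9*8))))

Answer: ((4*(81*(3+3)))+(4*((9*9)*(9*8))))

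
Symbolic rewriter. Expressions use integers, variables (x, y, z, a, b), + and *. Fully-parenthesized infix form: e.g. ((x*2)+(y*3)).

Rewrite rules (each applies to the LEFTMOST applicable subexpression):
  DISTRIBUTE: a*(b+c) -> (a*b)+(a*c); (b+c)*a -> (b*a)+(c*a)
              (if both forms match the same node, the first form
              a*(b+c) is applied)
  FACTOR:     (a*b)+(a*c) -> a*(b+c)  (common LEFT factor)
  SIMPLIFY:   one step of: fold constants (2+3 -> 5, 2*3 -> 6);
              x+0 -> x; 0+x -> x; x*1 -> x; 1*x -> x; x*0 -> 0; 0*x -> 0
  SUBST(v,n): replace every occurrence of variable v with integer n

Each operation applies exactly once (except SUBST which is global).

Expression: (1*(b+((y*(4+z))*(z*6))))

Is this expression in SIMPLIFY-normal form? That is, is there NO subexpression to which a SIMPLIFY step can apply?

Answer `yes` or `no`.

Answer: no

Derivation:
Expression: (1*(b+((y*(4+z))*(z*6))))
Scanning for simplifiable subexpressions (pre-order)...
  at root: (1*(b+((y*(4+z))*(z*6)))) (SIMPLIFIABLE)
  at R: (b+((y*(4+z))*(z*6))) (not simplifiable)
  at RR: ((y*(4+z))*(z*6)) (not simplifiable)
  at RRL: (y*(4+z)) (not simplifiable)
  at RRLR: (4+z) (not simplifiable)
  at RRR: (z*6) (not simplifiable)
Found simplifiable subexpr at path root: (1*(b+((y*(4+z))*(z*6))))
One SIMPLIFY step would give: (b+((y*(4+z))*(z*6)))
-> NOT in normal form.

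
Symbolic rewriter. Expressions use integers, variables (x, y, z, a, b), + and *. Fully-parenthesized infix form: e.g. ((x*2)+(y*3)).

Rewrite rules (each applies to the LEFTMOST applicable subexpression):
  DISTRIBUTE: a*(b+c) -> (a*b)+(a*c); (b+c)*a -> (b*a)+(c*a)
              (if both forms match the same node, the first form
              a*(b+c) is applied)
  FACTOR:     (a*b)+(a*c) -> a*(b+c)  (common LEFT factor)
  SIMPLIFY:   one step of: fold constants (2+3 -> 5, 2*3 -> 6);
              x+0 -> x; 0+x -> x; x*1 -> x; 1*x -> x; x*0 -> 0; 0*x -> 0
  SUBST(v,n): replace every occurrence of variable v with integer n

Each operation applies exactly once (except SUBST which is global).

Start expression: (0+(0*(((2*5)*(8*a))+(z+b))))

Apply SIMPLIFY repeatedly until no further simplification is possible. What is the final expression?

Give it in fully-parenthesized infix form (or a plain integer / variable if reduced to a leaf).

Start: (0+(0*(((2*5)*(8*a))+(z+b))))
Step 1: at root: (0+(0*(((2*5)*(8*a))+(z+b)))) -> (0*(((2*5)*(8*a))+(z+b))); overall: (0+(0*(((2*5)*(8*a))+(z+b)))) -> (0*(((2*5)*(8*a))+(z+b)))
Step 2: at root: (0*(((2*5)*(8*a))+(z+b))) -> 0; overall: (0*(((2*5)*(8*a))+(z+b))) -> 0
Fixed point: 0

Answer: 0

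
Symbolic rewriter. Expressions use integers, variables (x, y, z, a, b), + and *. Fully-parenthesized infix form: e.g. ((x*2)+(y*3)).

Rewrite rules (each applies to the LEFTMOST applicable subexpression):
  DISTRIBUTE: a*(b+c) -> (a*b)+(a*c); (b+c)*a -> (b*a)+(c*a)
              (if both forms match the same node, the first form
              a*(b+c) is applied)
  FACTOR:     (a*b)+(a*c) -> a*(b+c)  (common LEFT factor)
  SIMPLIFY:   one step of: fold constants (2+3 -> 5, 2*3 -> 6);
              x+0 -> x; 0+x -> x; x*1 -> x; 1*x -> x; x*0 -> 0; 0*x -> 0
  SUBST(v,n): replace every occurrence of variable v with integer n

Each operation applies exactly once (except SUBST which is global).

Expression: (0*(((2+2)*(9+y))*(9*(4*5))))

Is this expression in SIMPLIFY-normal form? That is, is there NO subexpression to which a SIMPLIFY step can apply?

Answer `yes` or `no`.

Expression: (0*(((2+2)*(9+y))*(9*(4*5))))
Scanning for simplifiable subexpressions (pre-order)...
  at root: (0*(((2+2)*(9+y))*(9*(4*5)))) (SIMPLIFIABLE)
  at R: (((2+2)*(9+y))*(9*(4*5))) (not simplifiable)
  at RL: ((2+2)*(9+y)) (not simplifiable)
  at RLL: (2+2) (SIMPLIFIABLE)
  at RLR: (9+y) (not simplifiable)
  at RR: (9*(4*5)) (not simplifiable)
  at RRR: (4*5) (SIMPLIFIABLE)
Found simplifiable subexpr at path root: (0*(((2+2)*(9+y))*(9*(4*5))))
One SIMPLIFY step would give: 0
-> NOT in normal form.

Answer: no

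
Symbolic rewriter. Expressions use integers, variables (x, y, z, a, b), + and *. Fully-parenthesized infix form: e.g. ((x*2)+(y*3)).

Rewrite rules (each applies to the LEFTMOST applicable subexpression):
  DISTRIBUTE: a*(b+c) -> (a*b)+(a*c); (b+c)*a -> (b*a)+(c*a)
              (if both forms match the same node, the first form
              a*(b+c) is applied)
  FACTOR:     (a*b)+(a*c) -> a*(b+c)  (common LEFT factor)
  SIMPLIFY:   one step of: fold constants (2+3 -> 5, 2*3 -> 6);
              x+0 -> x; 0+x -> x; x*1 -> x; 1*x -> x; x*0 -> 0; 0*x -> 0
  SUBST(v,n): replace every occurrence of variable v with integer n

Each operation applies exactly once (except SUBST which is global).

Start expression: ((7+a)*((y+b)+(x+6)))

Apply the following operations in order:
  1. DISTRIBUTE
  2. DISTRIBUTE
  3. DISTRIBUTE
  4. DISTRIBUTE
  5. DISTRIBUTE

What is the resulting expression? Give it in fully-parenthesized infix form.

Start: ((7+a)*((y+b)+(x+6)))
Apply DISTRIBUTE at root (target: ((7+a)*((y+b)+(x+6)))): ((7+a)*((y+b)+(x+6))) -> (((7+a)*(y+b))+((7+a)*(x+6)))
Apply DISTRIBUTE at L (target: ((7+a)*(y+b))): (((7+a)*(y+b))+((7+a)*(x+6))) -> ((((7+a)*y)+((7+a)*b))+((7+a)*(x+6)))
Apply DISTRIBUTE at LL (target: ((7+a)*y)): ((((7+a)*y)+((7+a)*b))+((7+a)*(x+6))) -> ((((7*y)+(a*y))+((7+a)*b))+((7+a)*(x+6)))
Apply DISTRIBUTE at LR (target: ((7+a)*b)): ((((7*y)+(a*y))+((7+a)*b))+((7+a)*(x+6))) -> ((((7*y)+(a*y))+((7*b)+(a*b)))+((7+a)*(x+6)))
Apply DISTRIBUTE at R (target: ((7+a)*(x+6))): ((((7*y)+(a*y))+((7*b)+(a*b)))+((7+a)*(x+6))) -> ((((7*y)+(a*y))+((7*b)+(a*b)))+(((7+a)*x)+((7+a)*6)))

Answer: ((((7*y)+(a*y))+((7*b)+(a*b)))+(((7+a)*x)+((7+a)*6)))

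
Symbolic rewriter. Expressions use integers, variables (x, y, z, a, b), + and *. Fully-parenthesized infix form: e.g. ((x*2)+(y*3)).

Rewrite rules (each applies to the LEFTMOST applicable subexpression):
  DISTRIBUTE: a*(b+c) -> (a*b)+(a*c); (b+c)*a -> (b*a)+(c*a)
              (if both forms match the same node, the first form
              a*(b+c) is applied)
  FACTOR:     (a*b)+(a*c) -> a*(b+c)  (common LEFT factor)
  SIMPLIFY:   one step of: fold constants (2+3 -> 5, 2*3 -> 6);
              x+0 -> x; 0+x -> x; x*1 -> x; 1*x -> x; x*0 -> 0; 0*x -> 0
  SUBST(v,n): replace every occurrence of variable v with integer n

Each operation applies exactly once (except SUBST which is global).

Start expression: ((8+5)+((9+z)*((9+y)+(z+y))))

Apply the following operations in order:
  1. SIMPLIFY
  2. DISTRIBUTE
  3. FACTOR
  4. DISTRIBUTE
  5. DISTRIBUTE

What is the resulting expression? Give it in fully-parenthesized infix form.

Answer: (13+((((9+z)*9)+((9+z)*y))+((9+z)*(z+y))))

Derivation:
Start: ((8+5)+((9+z)*((9+y)+(z+y))))
Apply SIMPLIFY at L (target: (8+5)): ((8+5)+((9+z)*((9+y)+(z+y)))) -> (13+((9+z)*((9+y)+(z+y))))
Apply DISTRIBUTE at R (target: ((9+z)*((9+y)+(z+y)))): (13+((9+z)*((9+y)+(z+y)))) -> (13+(((9+z)*(9+y))+((9+z)*(z+y))))
Apply FACTOR at R (target: (((9+z)*(9+y))+((9+z)*(z+y)))): (13+(((9+z)*(9+y))+((9+z)*(z+y)))) -> (13+((9+z)*((9+y)+(z+y))))
Apply DISTRIBUTE at R (target: ((9+z)*((9+y)+(z+y)))): (13+((9+z)*((9+y)+(z+y)))) -> (13+(((9+z)*(9+y))+((9+z)*(z+y))))
Apply DISTRIBUTE at RL (target: ((9+z)*(9+y))): (13+(((9+z)*(9+y))+((9+z)*(z+y)))) -> (13+((((9+z)*9)+((9+z)*y))+((9+z)*(z+y))))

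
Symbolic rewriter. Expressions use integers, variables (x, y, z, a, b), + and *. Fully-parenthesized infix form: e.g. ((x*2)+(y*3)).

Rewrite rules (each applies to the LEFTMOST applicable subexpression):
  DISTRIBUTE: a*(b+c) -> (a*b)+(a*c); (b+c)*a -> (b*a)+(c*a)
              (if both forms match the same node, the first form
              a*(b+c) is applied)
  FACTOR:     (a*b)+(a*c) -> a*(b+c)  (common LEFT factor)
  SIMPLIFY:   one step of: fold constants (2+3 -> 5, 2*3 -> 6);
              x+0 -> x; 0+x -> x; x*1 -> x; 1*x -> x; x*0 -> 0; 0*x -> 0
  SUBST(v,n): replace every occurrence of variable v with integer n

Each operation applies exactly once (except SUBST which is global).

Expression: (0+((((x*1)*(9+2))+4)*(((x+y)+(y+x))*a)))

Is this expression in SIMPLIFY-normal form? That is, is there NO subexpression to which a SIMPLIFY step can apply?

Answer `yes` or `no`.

Answer: no

Derivation:
Expression: (0+((((x*1)*(9+2))+4)*(((x+y)+(y+x))*a)))
Scanning for simplifiable subexpressions (pre-order)...
  at root: (0+((((x*1)*(9+2))+4)*(((x+y)+(y+x))*a))) (SIMPLIFIABLE)
  at R: ((((x*1)*(9+2))+4)*(((x+y)+(y+x))*a)) (not simplifiable)
  at RL: (((x*1)*(9+2))+4) (not simplifiable)
  at RLL: ((x*1)*(9+2)) (not simplifiable)
  at RLLL: (x*1) (SIMPLIFIABLE)
  at RLLR: (9+2) (SIMPLIFIABLE)
  at RR: (((x+y)+(y+x))*a) (not simplifiable)
  at RRL: ((x+y)+(y+x)) (not simplifiable)
  at RRLL: (x+y) (not simplifiable)
  at RRLR: (y+x) (not simplifiable)
Found simplifiable subexpr at path root: (0+((((x*1)*(9+2))+4)*(((x+y)+(y+x))*a)))
One SIMPLIFY step would give: ((((x*1)*(9+2))+4)*(((x+y)+(y+x))*a))
-> NOT in normal form.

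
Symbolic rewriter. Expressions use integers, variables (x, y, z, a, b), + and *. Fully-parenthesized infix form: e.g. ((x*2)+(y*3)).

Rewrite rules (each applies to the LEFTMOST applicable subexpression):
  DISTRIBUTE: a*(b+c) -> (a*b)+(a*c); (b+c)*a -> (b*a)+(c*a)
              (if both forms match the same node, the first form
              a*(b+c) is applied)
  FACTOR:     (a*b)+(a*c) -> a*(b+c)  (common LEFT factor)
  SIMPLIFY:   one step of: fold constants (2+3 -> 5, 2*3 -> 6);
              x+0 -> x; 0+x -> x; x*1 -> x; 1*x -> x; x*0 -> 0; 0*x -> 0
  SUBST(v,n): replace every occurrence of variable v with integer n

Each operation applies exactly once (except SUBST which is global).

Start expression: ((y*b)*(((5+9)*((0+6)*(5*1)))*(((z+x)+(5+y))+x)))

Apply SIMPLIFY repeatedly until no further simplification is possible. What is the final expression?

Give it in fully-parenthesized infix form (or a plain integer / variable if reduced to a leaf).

Answer: ((y*b)*(420*(((z+x)+(5+y))+x)))

Derivation:
Start: ((y*b)*(((5+9)*((0+6)*(5*1)))*(((z+x)+(5+y))+x)))
Step 1: at RLL: (5+9) -> 14; overall: ((y*b)*(((5+9)*((0+6)*(5*1)))*(((z+x)+(5+y))+x))) -> ((y*b)*((14*((0+6)*(5*1)))*(((z+x)+(5+y))+x)))
Step 2: at RLRL: (0+6) -> 6; overall: ((y*b)*((14*((0+6)*(5*1)))*(((z+x)+(5+y))+x))) -> ((y*b)*((14*(6*(5*1)))*(((z+x)+(5+y))+x)))
Step 3: at RLRR: (5*1) -> 5; overall: ((y*b)*((14*(6*(5*1)))*(((z+x)+(5+y))+x))) -> ((y*b)*((14*(6*5))*(((z+x)+(5+y))+x)))
Step 4: at RLR: (6*5) -> 30; overall: ((y*b)*((14*(6*5))*(((z+x)+(5+y))+x))) -> ((y*b)*((14*30)*(((z+x)+(5+y))+x)))
Step 5: at RL: (14*30) -> 420; overall: ((y*b)*((14*30)*(((z+x)+(5+y))+x))) -> ((y*b)*(420*(((z+x)+(5+y))+x)))
Fixed point: ((y*b)*(420*(((z+x)+(5+y))+x)))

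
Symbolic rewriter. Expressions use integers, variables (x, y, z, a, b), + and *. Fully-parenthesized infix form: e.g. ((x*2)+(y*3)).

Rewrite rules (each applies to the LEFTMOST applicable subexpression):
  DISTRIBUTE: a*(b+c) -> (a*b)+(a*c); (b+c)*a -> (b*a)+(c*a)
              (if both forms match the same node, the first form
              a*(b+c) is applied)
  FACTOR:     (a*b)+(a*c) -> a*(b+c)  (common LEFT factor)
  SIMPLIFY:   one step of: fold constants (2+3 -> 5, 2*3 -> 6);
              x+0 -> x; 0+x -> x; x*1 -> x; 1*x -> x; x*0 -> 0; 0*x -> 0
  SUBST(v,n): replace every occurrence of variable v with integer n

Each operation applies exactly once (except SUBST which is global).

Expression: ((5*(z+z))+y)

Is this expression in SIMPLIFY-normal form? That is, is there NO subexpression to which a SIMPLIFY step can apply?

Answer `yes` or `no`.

Expression: ((5*(z+z))+y)
Scanning for simplifiable subexpressions (pre-order)...
  at root: ((5*(z+z))+y) (not simplifiable)
  at L: (5*(z+z)) (not simplifiable)
  at LR: (z+z) (not simplifiable)
Result: no simplifiable subexpression found -> normal form.

Answer: yes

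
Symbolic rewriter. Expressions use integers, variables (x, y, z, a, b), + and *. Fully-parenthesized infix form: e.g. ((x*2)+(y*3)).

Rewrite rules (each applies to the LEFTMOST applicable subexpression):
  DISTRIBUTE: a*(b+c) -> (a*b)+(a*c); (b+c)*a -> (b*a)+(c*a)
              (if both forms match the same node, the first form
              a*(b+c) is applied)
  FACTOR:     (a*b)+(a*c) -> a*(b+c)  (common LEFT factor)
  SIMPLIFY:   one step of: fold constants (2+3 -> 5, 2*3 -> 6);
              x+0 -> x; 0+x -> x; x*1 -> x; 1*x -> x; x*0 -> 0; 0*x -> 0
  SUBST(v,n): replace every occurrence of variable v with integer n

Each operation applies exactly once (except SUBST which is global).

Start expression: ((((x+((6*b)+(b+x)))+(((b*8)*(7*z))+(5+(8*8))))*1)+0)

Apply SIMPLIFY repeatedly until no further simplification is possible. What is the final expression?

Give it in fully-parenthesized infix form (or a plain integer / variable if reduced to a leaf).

Start: ((((x+((6*b)+(b+x)))+(((b*8)*(7*z))+(5+(8*8))))*1)+0)
Step 1: at root: ((((x+((6*b)+(b+x)))+(((b*8)*(7*z))+(5+(8*8))))*1)+0) -> (((x+((6*b)+(b+x)))+(((b*8)*(7*z))+(5+(8*8))))*1); overall: ((((x+((6*b)+(b+x)))+(((b*8)*(7*z))+(5+(8*8))))*1)+0) -> (((x+((6*b)+(b+x)))+(((b*8)*(7*z))+(5+(8*8))))*1)
Step 2: at root: (((x+((6*b)+(b+x)))+(((b*8)*(7*z))+(5+(8*8))))*1) -> ((x+((6*b)+(b+x)))+(((b*8)*(7*z))+(5+(8*8)))); overall: (((x+((6*b)+(b+x)))+(((b*8)*(7*z))+(5+(8*8))))*1) -> ((x+((6*b)+(b+x)))+(((b*8)*(7*z))+(5+(8*8))))
Step 3: at RRR: (8*8) -> 64; overall: ((x+((6*b)+(b+x)))+(((b*8)*(7*z))+(5+(8*8)))) -> ((x+((6*b)+(b+x)))+(((b*8)*(7*z))+(5+64)))
Step 4: at RR: (5+64) -> 69; overall: ((x+((6*b)+(b+x)))+(((b*8)*(7*z))+(5+64))) -> ((x+((6*b)+(b+x)))+(((b*8)*(7*z))+69))
Fixed point: ((x+((6*b)+(b+x)))+(((b*8)*(7*z))+69))

Answer: ((x+((6*b)+(b+x)))+(((b*8)*(7*z))+69))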